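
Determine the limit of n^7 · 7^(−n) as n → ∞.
lim = 0

Exponentials with base > 1 dominate every fixed polynomial: for any fixed c, n^c / 7^n → 0 as n → ∞ (e.g. by the ratio test, or by writing 7^n = e^(n ln 7) and noting e^(n ln 7) / n^c → ∞). Hence n^7 · 7^(−n) = n^7 / 7^n → 0.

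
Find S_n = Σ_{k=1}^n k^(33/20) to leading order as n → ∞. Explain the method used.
S_n ~ (20/53) · n^(53/20)

Integral comparison: Σ_{k=1}^n k^(33/20) = ∫_0^n x^(33/20) dx + O(n^(33/20)). The integral is n^(1 + 33/20) / (1 + 33/20) = n^((33+20)/20) / ((33+20)/20) = (20/53) · n^(53/20).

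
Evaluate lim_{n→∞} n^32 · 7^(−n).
lim = 0

Exponentials with base > 1 dominate every fixed polynomial: for any fixed c, n^c / 7^n → 0 as n → ∞ (e.g. by the ratio test, or by writing 7^n = e^(n ln 7) and noting e^(n ln 7) / n^c → ∞). Hence n^32 · 7^(−n) = n^32 / 7^n → 0.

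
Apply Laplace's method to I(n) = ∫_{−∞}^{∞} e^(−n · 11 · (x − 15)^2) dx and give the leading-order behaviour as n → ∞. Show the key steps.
I(n) = sqrt(π/(11n))

Here φ(x) = 11 · (x − 15)^2 has its unique minimum at x* = 15 with φ(x*) = 0 and φ''(x*) = 22. Laplace's method gives
  I(n) ~ e^(−n φ(x*)) · sqrt(2π / (n · φ''(x*))) = sqrt(2π / (22n)) = sqrt(π/(11n)).
This is exact: substituting u = (x − 15)·sqrt(11n) gives I(n) = (1/sqrt(11n)) ∫_{−∞}^{∞} e^(−u^2) du = sqrt(π/(11n)).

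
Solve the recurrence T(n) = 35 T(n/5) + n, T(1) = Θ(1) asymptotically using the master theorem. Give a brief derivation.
T(n) = Θ(n^(log_5 35))

Master theorem: compare f(n) = n to n^(log_5 35) where log_5 35 ≈ 2.209. Since 1 < log_5 35, we have f(n) = O(n^(log_5 35 − ε)) for some ε > 0 — Case 1. Hence T(n) = Θ(n^(log_5 35)).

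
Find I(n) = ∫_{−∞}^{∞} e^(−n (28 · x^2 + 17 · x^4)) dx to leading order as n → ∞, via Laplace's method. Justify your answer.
I(n) ~ sqrt(π/(28n))

φ(x) = 28 · x^2 + 17 · x^4 has its unique global minimum at x* = 0 (since φ'(x) = 56x + 68x^3 = 0 only at x = 0 for real x with both coefficients positive, and φ → ∞ as |x| → ∞). At x* = 0, φ(0) = 0 and φ''(0) = 56. Laplace's method then gives
  I(n) ~ sqrt(2π / (n · φ''(0))) · e^(−n φ(0)) = sqrt(2π / (56n)) = sqrt(π/(28n)).
The 17 · x^4 term contributes only at subleading order (an O(1/n) relative correction).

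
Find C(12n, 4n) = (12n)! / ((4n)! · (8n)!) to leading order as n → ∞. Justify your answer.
C(12n, 4n) ~ (27/4)^(4n) · sqrt(3/(4π·4n))

Write N = 4n. Apply Stirling to each factorial:
  (3N)! ~ sqrt(2π·3N) · (3N/e)^(3N),
  N! ~ sqrt(2π N) · (N/e)^N,
  (2N)! ~ sqrt(2π·2N) · (2N/e)^(2N).
The exponential factors combine to (3N)^(3N) / (N^N · (2N)^(2N)) = 3^(3N)/2^(2N) = (3^3/2^2)^N = (27/4)^N.
The square-root prefactors combine to sqrt(2π·3N) / (sqrt(2π N)·sqrt(2π·2N)) = sqrt(3 / (2π·2·N)) = sqrt(3/(4π·4n)).
Substituting N = 4n: C(12n, 4n) ~ (27/4)^(4n) · sqrt(3/(4π·4n)).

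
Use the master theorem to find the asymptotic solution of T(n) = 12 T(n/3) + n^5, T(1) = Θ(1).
T(n) = Θ(n^5)

log_3 12 ≈ 2.262. f(n) = n^5 dominates n^(log_3 12) since 5 > 2.262, and the regularity condition a·f(n/b) = 12·(n/3)^5 = (12/243)·n^5 ≤ c·f(n) holds with c = 12/243 ≈ 0.0494 < 1. So this is Case 3: T(n) = Θ(f(n)) = Θ(n^5).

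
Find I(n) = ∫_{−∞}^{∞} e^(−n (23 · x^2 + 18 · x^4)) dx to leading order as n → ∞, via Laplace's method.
I(n) ~ sqrt(π/(23n))

φ(x) = 23 · x^2 + 18 · x^4 has its unique global minimum at x* = 0 (since φ'(x) = 46x + 72x^3 = 0 only at x = 0 for real x with both coefficients positive, and φ → ∞ as |x| → ∞). At x* = 0, φ(0) = 0 and φ''(0) = 46. Laplace's method then gives
  I(n) ~ sqrt(2π / (n · φ''(0))) · e^(−n φ(0)) = sqrt(2π / (46n)) = sqrt(π/(23n)).
The 18 · x^4 term contributes only at subleading order (an O(1/n) relative correction).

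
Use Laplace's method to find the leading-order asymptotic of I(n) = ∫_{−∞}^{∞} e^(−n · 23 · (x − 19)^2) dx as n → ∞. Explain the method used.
I(n) = sqrt(π/(23n))

Here φ(x) = 23 · (x − 19)^2 has its unique minimum at x* = 19 with φ(x*) = 0 and φ''(x*) = 46. Laplace's method gives
  I(n) ~ e^(−n φ(x*)) · sqrt(2π / (n · φ''(x*))) = sqrt(2π / (46n)) = sqrt(π/(23n)).
This is exact: substituting u = (x − 19)·sqrt(23n) gives I(n) = (1/sqrt(23n)) ∫_{−∞}^{∞} e^(−u^2) du = sqrt(π/(23n)).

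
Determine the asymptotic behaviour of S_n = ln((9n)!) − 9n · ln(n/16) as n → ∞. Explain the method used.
S_n ~ 9n · (ln 144 − 1) + O(ln n)

Stirling: ln((9n)!) = 9n ln(9n) − 9n + O(ln n).
  S_n = 9n ln(9n) − 9n − 9n ln(n/16) + O(ln n)
      = 9n ln(9n) − 9n ln n + 9n ln 16 − 9n + O(ln n)
      = 9n ln 9 + 9n ln 16 − 9n + O(ln n)
      = 9n (ln 144 − 1) + O(ln n).
Numerically ln(144) − 1 ≈ 3.9698.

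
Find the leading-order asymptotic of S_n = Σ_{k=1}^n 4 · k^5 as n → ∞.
S_n ~ 2 · n^6 / 3

By integral comparison (Euler-Maclaurin), Σ_{k=1}^n 4 · k^5 = 4 · ∫_0^n x^5 dx + O(n^5) = 4 · n^6/6 = 2 · n^6 / 3 + O(n^5). (Equivalently, Faulhaber's formula gives the same leading term.)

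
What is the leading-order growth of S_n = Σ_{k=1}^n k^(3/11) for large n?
S_n ~ (11/14) · n^(14/11)

Integral comparison: Σ_{k=1}^n k^(3/11) = ∫_0^n x^(3/11) dx + O(n^(3/11)). The integral is n^(1 + 3/11) / (1 + 3/11) = n^((3+11)/11) / ((3+11)/11) = (11/14) · n^(14/11).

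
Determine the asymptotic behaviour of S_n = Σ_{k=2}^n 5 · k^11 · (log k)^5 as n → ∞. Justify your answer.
S_n ~ 5 · n^12 · (log n)^5 / 12

By integral comparison, S_n = ∫_1^n 5 · x^11 · (log x)^5 dx + O(n^11 · (log n)^5). For the integral, the leading term of ∫_1^n x^11 (log x)^5 dx is n^12/12 · (log n)^5 (by repeated integration by parts; each step lowers the log-exponent and produces a relatively O(1/log n) correction). Hence S_n ~ 5 · n^12 · (log n)^5 / 12.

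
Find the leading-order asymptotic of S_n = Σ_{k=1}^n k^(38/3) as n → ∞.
S_n ~ (3/41) · n^(41/3)

Integral comparison: Σ_{k=1}^n k^(38/3) = ∫_0^n x^(38/3) dx + O(n^(38/3)). The integral is n^(1 + 38/3) / (1 + 38/3) = n^((38+3)/3) / ((38+3)/3) = (3/41) · n^(41/3).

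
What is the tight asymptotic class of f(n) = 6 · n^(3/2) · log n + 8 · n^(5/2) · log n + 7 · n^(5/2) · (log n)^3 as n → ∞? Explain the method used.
f(n) ∈ Θ(n^(5/2) · (log n)^3)

Compare the terms by growth order. For large n, n^a · (log n)^b dominates n^a' · (log n)^b' iff a > a', or (a = a' and b > b'). Ranking the 3 terms shows the dominant one is 7 · n^(5/2) · (log n)^3. Hence f(n) ∈ Θ(n^(5/2) · (log n)^3).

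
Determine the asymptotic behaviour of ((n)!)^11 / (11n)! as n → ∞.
((n)!)^11/(11n)! ~ ((2π·n)^(10/2) / sqrt(11)) · 11^(−11·n)  →  0

Write N = n. Stirling: N! ~ sqrt(2π N)(N/e)^N and (11N)! ~ sqrt(2π·11N)·(11N/e)^(11N).
  (N!)^11/(11N)! ~ (2π N)^(11/2) (N/e)^(11N) / [sqrt(2π·11N) (11N/e)^(11N)]
     = (2π N)^(11/2) / sqrt(2π·11N) · (N/(11N))^(11N)
     = (2π N)^((11−1)/2) / sqrt(11) · 11^(−11N).
Since 11^11 > 1, the factor 11^(−11N) decays exponentially, so the ratio → 0. Substituting N = n gives the stated form.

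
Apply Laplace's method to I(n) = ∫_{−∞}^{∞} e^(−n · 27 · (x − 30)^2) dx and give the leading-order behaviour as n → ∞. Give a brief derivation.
I(n) = sqrt(π/(27n))

Here φ(x) = 27 · (x − 30)^2 has its unique minimum at x* = 30 with φ(x*) = 0 and φ''(x*) = 54. Laplace's method gives
  I(n) ~ e^(−n φ(x*)) · sqrt(2π / (n · φ''(x*))) = sqrt(2π / (54n)) = sqrt(π/(27n)).
This is exact: substituting u = (x − 30)·sqrt(27n) gives I(n) = (1/sqrt(27n)) ∫_{−∞}^{∞} e^(−u^2) du = sqrt(π/(27n)).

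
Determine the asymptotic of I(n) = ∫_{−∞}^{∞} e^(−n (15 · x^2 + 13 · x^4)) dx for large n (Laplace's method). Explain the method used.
I(n) ~ sqrt(π/(15n))

φ(x) = 15 · x^2 + 13 · x^4 has its unique global minimum at x* = 0 (since φ'(x) = 30x + 52x^3 = 0 only at x = 0 for real x with both coefficients positive, and φ → ∞ as |x| → ∞). At x* = 0, φ(0) = 0 and φ''(0) = 30. Laplace's method then gives
  I(n) ~ sqrt(2π / (n · φ''(0))) · e^(−n φ(0)) = sqrt(2π / (30n)) = sqrt(π/(15n)).
The 13 · x^4 term contributes only at subleading order (an O(1/n) relative correction).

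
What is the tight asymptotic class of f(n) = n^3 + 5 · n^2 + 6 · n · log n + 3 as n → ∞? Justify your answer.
f(n) ∈ Θ(n^3)

Compare the terms by growth order. For large n, n^a · (log n)^b dominates n^a' · (log n)^b' iff a > a', or (a = a' and b > b'). Ranking the 4 terms shows the dominant one is n^3. Hence f(n) ∈ Θ(n^3).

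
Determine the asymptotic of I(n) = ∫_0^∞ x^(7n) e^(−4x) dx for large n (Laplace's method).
I(n) ~ (sqrt(2π·7n) / 4) · (7n/(4e))^(7n)

Write the integrand as exp(7n ln x − 4x) and set f(x) = 7n ln x − 4x. Then f'(x) = 7n/x − 4 = 0 at x* = 7n/4, and f''(x*) = −7n/x*^2 = −4^2/(7n). Laplace's method (interior maximum) gives
  I(n) ~ e^(f(x*)) · sqrt(2π / |f''(x*)|)
        = exp(7n ln(7n/4) − 7n) · sqrt(2π · 7n / 4^2)
        = (7n/4)^(7n) e^(−7n) · sqrt(2π·7n) / 4
        = (sqrt(2π·7n) / 4) · (7n/(4e))^(7n).
This matches Γ(7n+1)/4^(7n+1) with Stirling applied to Γ.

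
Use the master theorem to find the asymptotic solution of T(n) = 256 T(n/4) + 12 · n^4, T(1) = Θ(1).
T(n) = Θ(n^4 log n)

log_4 256 = 4, and f(n) = 12 · n^4 = Θ(n^(log_4 256)). This is Case 2 of the master theorem: T(n) = Θ(f(n) · log n) = Θ(n^4 log n).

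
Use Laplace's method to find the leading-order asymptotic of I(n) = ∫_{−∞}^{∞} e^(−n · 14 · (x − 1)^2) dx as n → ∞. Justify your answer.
I(n) = sqrt(π/(14n))

Here φ(x) = 14 · (x − 1)^2 has its unique minimum at x* = 1 with φ(x*) = 0 and φ''(x*) = 28. Laplace's method gives
  I(n) ~ e^(−n φ(x*)) · sqrt(2π / (n · φ''(x*))) = sqrt(2π / (28n)) = sqrt(π/(14n)).
This is exact: substituting u = (x − 1)·sqrt(14n) gives I(n) = (1/sqrt(14n)) ∫_{−∞}^{∞} e^(−u^2) du = sqrt(π/(14n)).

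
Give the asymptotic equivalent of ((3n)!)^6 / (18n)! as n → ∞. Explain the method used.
((3n)!)^6/(18n)! ~ ((2π·3n)^(5/2) / sqrt(6)) · 6^(−6·3n)  →  0

Write N = 3n. Stirling: N! ~ sqrt(2π N)(N/e)^N and (6N)! ~ sqrt(2π·6N)·(6N/e)^(6N).
  (N!)^6/(6N)! ~ (2π N)^(6/2) (N/e)^(6N) / [sqrt(2π·6N) (6N/e)^(6N)]
     = (2π N)^(6/2) / sqrt(2π·6N) · (N/(6N))^(6N)
     = (2π N)^((6−1)/2) / sqrt(6) · 6^(−6N).
Since 6^6 > 1, the factor 6^(−6N) decays exponentially, so the ratio → 0. Substituting N = 3n gives the stated form.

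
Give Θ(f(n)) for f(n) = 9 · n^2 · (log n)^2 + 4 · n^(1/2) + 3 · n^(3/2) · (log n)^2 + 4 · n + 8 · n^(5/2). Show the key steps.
f(n) ∈ Θ(n^(5/2))

Compare the terms by growth order. For large n, n^a · (log n)^b dominates n^a' · (log n)^b' iff a > a', or (a = a' and b > b'). Ranking the 5 terms shows the dominant one is 8 · n^(5/2). Hence f(n) ∈ Θ(n^(5/2)).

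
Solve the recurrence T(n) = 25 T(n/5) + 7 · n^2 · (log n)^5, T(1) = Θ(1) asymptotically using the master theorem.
T(n) = Θ(n^2 · (log n)^6)

Here log_5 25 = 2 and f(n) = 7 · n^2 · (log n)^5 = Θ(n^(log_5 25) · (log n)^5). This is the extended Case 2 of the master theorem (f matches the critical exponent up to log factors), giving T(n) = Θ(n^(log_5 25) · (log n)^(5+1)) = Θ(n^2 · (log n)^6).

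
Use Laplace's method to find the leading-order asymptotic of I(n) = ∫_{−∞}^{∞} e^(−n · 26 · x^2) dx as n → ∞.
I(n) = sqrt(π/(26n))

Here φ(x) = 26 · x^2 has its unique minimum at x* = 0 with φ(x*) = 0 and φ''(x*) = 52. Laplace's method gives
  I(n) ~ e^(−n φ(x*)) · sqrt(2π / (n · φ''(x*))) = sqrt(2π / (52n)) = sqrt(π/(26n)).
This is exact: substituting u = (x − 0)·sqrt(26n) gives I(n) = (1/sqrt(26n)) ∫_{−∞}^{∞} e^(−u^2) du = sqrt(π/(26n)).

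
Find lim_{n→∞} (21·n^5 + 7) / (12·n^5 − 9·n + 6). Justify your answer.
lim = 21/12 = 7/4

For large n the leading n^5 terms dominate both numerator and denominator. Dividing top and bottom by n^5, every other term tends to 0, leaving 21/12 = 7/4.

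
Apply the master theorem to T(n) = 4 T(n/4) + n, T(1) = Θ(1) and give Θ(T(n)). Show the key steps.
T(n) = Θ(n log n)

log_4 4 = 1, and f(n) = n = Θ(n^(log_4 4)). This is Case 2 of the master theorem: T(n) = Θ(f(n) · log n) = Θ(n log n).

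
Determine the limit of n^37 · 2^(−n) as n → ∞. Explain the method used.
lim = 0

Exponentials with base > 1 dominate every fixed polynomial: for any fixed c, n^c / 2^n → 0 as n → ∞ (e.g. by the ratio test, or by writing 2^n = e^(n ln 2) and noting e^(n ln 2) / n^c → ∞). Hence n^37 · 2^(−n) = n^37 / 2^n → 0.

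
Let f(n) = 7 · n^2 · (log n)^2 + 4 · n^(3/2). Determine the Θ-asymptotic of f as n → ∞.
f(n) ∈ Θ(n^2 · (log n)^2)

Compare the terms by growth order. For large n, n^a · (log n)^b dominates n^a' · (log n)^b' iff a > a', or (a = a' and b > b'). Ranking the 2 terms shows the dominant one is 7 · n^2 · (log n)^2. Hence f(n) ∈ Θ(n^2 · (log n)^2).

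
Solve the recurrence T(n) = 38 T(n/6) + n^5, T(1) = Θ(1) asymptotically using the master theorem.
T(n) = Θ(n^5)

log_6 38 ≈ 2.030. f(n) = n^5 dominates n^(log_6 38) since 5 > 2.030, and the regularity condition a·f(n/b) = 38·(n/6)^5 = (38/7776)·n^5 ≤ c·f(n) holds with c = 38/7776 ≈ 0.00489 < 1. So this is Case 3: T(n) = Θ(f(n)) = Θ(n^5).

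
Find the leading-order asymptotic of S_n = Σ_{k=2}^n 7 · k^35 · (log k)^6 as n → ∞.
S_n ~ 7 · n^36 · (log n)^6 / 36

By integral comparison, S_n = ∫_1^n 7 · x^35 · (log x)^6 dx + O(n^35 · (log n)^6). For the integral, the leading term of ∫_1^n x^35 (log x)^6 dx is n^36/36 · (log n)^6 (by repeated integration by parts; each step lowers the log-exponent and produces a relatively O(1/log n) correction). Hence S_n ~ 7 · n^36 · (log n)^6 / 36.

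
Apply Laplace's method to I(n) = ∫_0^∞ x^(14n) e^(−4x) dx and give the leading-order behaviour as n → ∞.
I(n) ~ (sqrt(2π·14n) / 4) · (14n/(4e))^(14n)

Write the integrand as exp(14n ln x − 4x) and set f(x) = 14n ln x − 4x. Then f'(x) = 14n/x − 4 = 0 at x* = 14n/4, and f''(x*) = −14n/x*^2 = −4^2/(14n). Laplace's method (interior maximum) gives
  I(n) ~ e^(f(x*)) · sqrt(2π / |f''(x*)|)
        = exp(14n ln(14n/4) − 14n) · sqrt(2π · 14n / 4^2)
        = (14n/4)^(14n) e^(−14n) · sqrt(2π·14n) / 4
        = (sqrt(2π·14n) / 4) · (14n/(4e))^(14n).
This matches Γ(14n+1)/4^(14n+1) with Stirling applied to Γ.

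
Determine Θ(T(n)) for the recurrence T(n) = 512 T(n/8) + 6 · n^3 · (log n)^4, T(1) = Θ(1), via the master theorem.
T(n) = Θ(n^3 · (log n)^5)

Here log_8 512 = 3 and f(n) = 6 · n^3 · (log n)^4 = Θ(n^(log_8 512) · (log n)^4). This is the extended Case 2 of the master theorem (f matches the critical exponent up to log factors), giving T(n) = Θ(n^(log_8 512) · (log n)^(4+1)) = Θ(n^3 · (log n)^5).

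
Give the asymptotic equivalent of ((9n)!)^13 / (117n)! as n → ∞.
((9n)!)^13/(117n)! ~ ((2π·9n)^(12/2) / sqrt(13)) · 13^(−13·9n)  →  0

Write N = 9n. Stirling: N! ~ sqrt(2π N)(N/e)^N and (13N)! ~ sqrt(2π·13N)·(13N/e)^(13N).
  (N!)^13/(13N)! ~ (2π N)^(13/2) (N/e)^(13N) / [sqrt(2π·13N) (13N/e)^(13N)]
     = (2π N)^(13/2) / sqrt(2π·13N) · (N/(13N))^(13N)
     = (2π N)^((13−1)/2) / sqrt(13) · 13^(−13N).
Since 13^13 > 1, the factor 13^(−13N) decays exponentially, so the ratio → 0. Substituting N = 9n gives the stated form.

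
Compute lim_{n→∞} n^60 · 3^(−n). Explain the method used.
lim = 0

Exponentials with base > 1 dominate every fixed polynomial: for any fixed c, n^c / 3^n → 0 as n → ∞ (e.g. by the ratio test, or by writing 3^n = e^(n ln 3) and noting e^(n ln 3) / n^c → ∞). Hence n^60 · 3^(−n) = n^60 / 3^n → 0.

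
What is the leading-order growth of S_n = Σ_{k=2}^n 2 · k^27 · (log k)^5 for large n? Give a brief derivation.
S_n ~ n^28 · (log n)^5 / 14

By integral comparison, S_n = ∫_1^n 2 · x^27 · (log x)^5 dx + O(n^27 · (log n)^5). For the integral, the leading term of ∫_1^n x^27 (log x)^5 dx is n^28/28 · (log n)^5 (by repeated integration by parts; each step lowers the log-exponent and produces a relatively O(1/log n) correction). Hence S_n ~ n^28 · (log n)^5 / 14.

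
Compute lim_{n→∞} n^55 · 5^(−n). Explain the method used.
lim = 0

Exponentials with base > 1 dominate every fixed polynomial: for any fixed c, n^c / 5^n → 0 as n → ∞ (e.g. by the ratio test, or by writing 5^n = e^(n ln 5) and noting e^(n ln 5) / n^c → ∞). Hence n^55 · 5^(−n) = n^55 / 5^n → 0.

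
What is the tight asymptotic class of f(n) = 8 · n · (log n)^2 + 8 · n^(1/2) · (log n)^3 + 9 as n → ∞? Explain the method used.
f(n) ∈ Θ(n · (log n)^2)

Compare the terms by growth order. For large n, n^a · (log n)^b dominates n^a' · (log n)^b' iff a > a', or (a = a' and b > b'). Ranking the 3 terms shows the dominant one is 8 · n · (log n)^2. Hence f(n) ∈ Θ(n · (log n)^2).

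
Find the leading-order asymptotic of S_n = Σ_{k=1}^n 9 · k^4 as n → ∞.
S_n ~ 9 · n^5 / 5

By integral comparison (Euler-Maclaurin), Σ_{k=1}^n 9 · k^4 = 9 · ∫_0^n x^4 dx + O(n^4) = 9 · n^5/5 + O(n^4). (Equivalently, Faulhaber's formula gives the same leading term.)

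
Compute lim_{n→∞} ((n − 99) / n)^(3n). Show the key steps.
lim = e^(−297)

Rewrite as (1 − 99/n)^(3n). By the standard limit (1 + x/n)^n → e^x, we have (1 − 99/n)^n → e^(−99), and raising to the 3rd power gives e^(−297).
More precisely, ln[(1 − 99/n)^(3n)] = 3n · ln(1 − 99/n) = 3n · (-99/n + O(1/n^2)) = -297 + O(1/n) → -297.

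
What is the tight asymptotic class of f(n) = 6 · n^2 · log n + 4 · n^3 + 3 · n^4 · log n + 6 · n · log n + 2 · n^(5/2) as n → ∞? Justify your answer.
f(n) ∈ Θ(n^4 · log n)

Compare the terms by growth order. For large n, n^a · (log n)^b dominates n^a' · (log n)^b' iff a > a', or (a = a' and b > b'). Ranking the 5 terms shows the dominant one is 3 · n^4 · log n. Hence f(n) ∈ Θ(n^4 · log n).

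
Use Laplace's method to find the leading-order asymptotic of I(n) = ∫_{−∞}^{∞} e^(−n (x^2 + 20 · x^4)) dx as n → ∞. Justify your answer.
I(n) ~ sqrt(π/n)

φ(x) = x^2 + 20 · x^4 has its unique global minimum at x* = 0 (since φ'(x) = 2x + 80x^3 = 0 only at x = 0 for real x with both coefficients positive, and φ → ∞ as |x| → ∞). At x* = 0, φ(0) = 0 and φ''(0) = 2. Laplace's method then gives
  I(n) ~ sqrt(2π / (n · φ''(0))) · e^(−n φ(0)) = sqrt(2π / (2n)) = sqrt(π/n).
The 20 · x^4 term contributes only at subleading order (an O(1/n) relative correction).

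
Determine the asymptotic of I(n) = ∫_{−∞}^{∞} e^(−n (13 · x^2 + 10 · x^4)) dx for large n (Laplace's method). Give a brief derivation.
I(n) ~ sqrt(π/(13n))

φ(x) = 13 · x^2 + 10 · x^4 has its unique global minimum at x* = 0 (since φ'(x) = 26x + 40x^3 = 0 only at x = 0 for real x with both coefficients positive, and φ → ∞ as |x| → ∞). At x* = 0, φ(0) = 0 and φ''(0) = 26. Laplace's method then gives
  I(n) ~ sqrt(2π / (n · φ''(0))) · e^(−n φ(0)) = sqrt(2π / (26n)) = sqrt(π/(13n)).
The 10 · x^4 term contributes only at subleading order (an O(1/n) relative correction).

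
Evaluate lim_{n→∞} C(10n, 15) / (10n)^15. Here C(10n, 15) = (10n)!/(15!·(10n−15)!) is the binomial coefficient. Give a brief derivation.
lim = 1/15! = 1/1307674368000

With N = 10n → ∞: C(N, 15) / N^15 = [N(N−1)…(N−14)] / (15! · N^15) = (1/15!) · 1 · (1 − 1/(10n)) · … · (1 − 14/(10n)). Each factor → 1 as N → ∞, so the limit is 1/15! = 1/1307674368000.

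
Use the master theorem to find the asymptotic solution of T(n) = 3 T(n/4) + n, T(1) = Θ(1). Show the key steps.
T(n) = Θ(n)

log_4 3 ≈ 0.792. f(n) = n dominates n^(log_4 3) since 1 > 0.792, and the regularity condition a·f(n/b) = 3·(n/4)^1 = (3/4)·n ≤ c·f(n) holds with c = 3/4 ≈ 0.75 < 1. So this is Case 3: T(n) = Θ(f(n)) = Θ(n).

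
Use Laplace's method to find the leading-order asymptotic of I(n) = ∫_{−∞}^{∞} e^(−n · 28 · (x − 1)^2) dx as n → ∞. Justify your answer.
I(n) = sqrt(π/(28n))

Here φ(x) = 28 · (x − 1)^2 has its unique minimum at x* = 1 with φ(x*) = 0 and φ''(x*) = 56. Laplace's method gives
  I(n) ~ e^(−n φ(x*)) · sqrt(2π / (n · φ''(x*))) = sqrt(2π / (56n)) = sqrt(π/(28n)).
This is exact: substituting u = (x − 1)·sqrt(28n) gives I(n) = (1/sqrt(28n)) ∫_{−∞}^{∞} e^(−u^2) du = sqrt(π/(28n)).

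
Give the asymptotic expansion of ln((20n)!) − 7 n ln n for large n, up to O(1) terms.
ln((20n)!) − 7 n ln n = 13 n ln n + 20(ln 20 − 1) n + (1/2) ln(2π·20n) + O(1/n)

Stirling: ln((20n)!) = 20n ln(20n) − 20n + (1/2) ln(2π·20n) + O(1/n).
Expand 20n ln(20n) = 20n (ln n + ln 20) = 20n ln n + 20n ln 20.
Subtract 7n ln n: leading term is (20 − 7) n ln n = 13 n ln n. The next term is 20n ln 20 − 20n = 20(ln 20 − 1) n. Then the (1/2) ln(2π·20n) correction.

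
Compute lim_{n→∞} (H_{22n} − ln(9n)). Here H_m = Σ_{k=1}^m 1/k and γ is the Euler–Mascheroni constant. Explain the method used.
lim = ln(22/9) + γ

By Euler-Maclaurin, H_m = ln m + γ + O(1/m). So
  H_{22n} − ln(9n) = ln(22n) + γ − ln(9n) + O(1/n)
                       = ln(22/9) + γ + O(1/n).
Hence the limit is ln(22/9) + γ.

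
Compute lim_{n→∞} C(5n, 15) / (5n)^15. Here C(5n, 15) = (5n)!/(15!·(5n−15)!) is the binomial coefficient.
lim = 1/15! = 1/1307674368000

With N = 5n → ∞: C(N, 15) / N^15 = [N(N−1)…(N−14)] / (15! · N^15) = (1/15!) · 1 · (1 − 1/(5n)) · … · (1 − 14/(5n)). Each factor → 1 as N → ∞, so the limit is 1/15! = 1/1307674368000.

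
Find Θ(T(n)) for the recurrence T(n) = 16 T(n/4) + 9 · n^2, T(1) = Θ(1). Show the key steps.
T(n) = Θ(n^2 log n)

log_4 16 = 2, and f(n) = 9 · n^2 = Θ(n^(log_4 16)). This is Case 2 of the master theorem: T(n) = Θ(f(n) · log n) = Θ(n^2 log n).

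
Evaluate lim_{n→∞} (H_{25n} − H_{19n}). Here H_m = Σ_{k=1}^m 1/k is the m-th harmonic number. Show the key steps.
lim = ln(25/19)

Euler-Maclaurin gives H_m = ln m + γ + 1/(2m) + O(1/m^2). The γ and O(1/m) terms cancel in the difference:
  H_{25n} − H_{19n} = ln(25n) − ln(19n) + O(1/n) = ln(25/19) + O(1/n).
Hence the limit is ln(25/19).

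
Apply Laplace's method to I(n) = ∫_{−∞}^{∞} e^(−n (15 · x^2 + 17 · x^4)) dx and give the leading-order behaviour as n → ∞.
I(n) ~ sqrt(π/(15n))

φ(x) = 15 · x^2 + 17 · x^4 has its unique global minimum at x* = 0 (since φ'(x) = 30x + 68x^3 = 0 only at x = 0 for real x with both coefficients positive, and φ → ∞ as |x| → ∞). At x* = 0, φ(0) = 0 and φ''(0) = 30. Laplace's method then gives
  I(n) ~ sqrt(2π / (n · φ''(0))) · e^(−n φ(0)) = sqrt(2π / (30n)) = sqrt(π/(15n)).
The 17 · x^4 term contributes only at subleading order (an O(1/n) relative correction).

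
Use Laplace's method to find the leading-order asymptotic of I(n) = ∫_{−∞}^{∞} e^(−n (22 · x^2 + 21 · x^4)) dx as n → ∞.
I(n) ~ sqrt(π/(22n))

φ(x) = 22 · x^2 + 21 · x^4 has its unique global minimum at x* = 0 (since φ'(x) = 44x + 84x^3 = 0 only at x = 0 for real x with both coefficients positive, and φ → ∞ as |x| → ∞). At x* = 0, φ(0) = 0 and φ''(0) = 44. Laplace's method then gives
  I(n) ~ sqrt(2π / (n · φ''(0))) · e^(−n φ(0)) = sqrt(2π / (44n)) = sqrt(π/(22n)).
The 21 · x^4 term contributes only at subleading order (an O(1/n) relative correction).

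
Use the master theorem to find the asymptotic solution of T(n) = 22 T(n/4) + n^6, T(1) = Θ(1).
T(n) = Θ(n^6)

log_4 22 ≈ 2.230. f(n) = n^6 dominates n^(log_4 22) since 6 > 2.230, and the regularity condition a·f(n/b) = 22·(n/4)^6 = (22/4096)·n^6 ≤ c·f(n) holds with c = 22/4096 ≈ 0.00537 < 1. So this is Case 3: T(n) = Θ(f(n)) = Θ(n^6).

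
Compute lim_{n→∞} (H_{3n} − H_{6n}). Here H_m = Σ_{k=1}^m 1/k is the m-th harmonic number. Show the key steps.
lim = ln(3/6) = −ln 2

Euler-Maclaurin gives H_m = ln m + γ + 1/(2m) + O(1/m^2). The γ and O(1/m) terms cancel in the difference:
  H_{3n} − H_{6n} = ln(3n) − ln(6n) + O(1/n) = ln(3/6) + O(1/n).
Hence the limit is ln(3/6) = −ln 2.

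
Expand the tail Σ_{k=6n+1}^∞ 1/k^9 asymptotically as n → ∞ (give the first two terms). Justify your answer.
Σ_{k>6n} 1/k^9 = 1/(8 · (6n)^8) − 1/(2 · (6n)^9) + O(1/(6n)^10)

Compare to the integral: ∫_{6n}^∞ x^(−9) dx = [−x^(−8)/8]_{6n}^∞ = 1/((9−1)·(6n)^8). The Euler-Maclaurin correction adds −f(6n)/2 = −1/(2·(6n)^9). Euler-Maclaurin then gives
  Σ_{k>6n} 1/k^9 = ∫_{6n}^∞ dx/x^9 − 1/(2·(6n)^9) + O(1/(6n)^10).
(Equivalently this is ζ(9) − Σ_{k≤6n} 1/k^9.)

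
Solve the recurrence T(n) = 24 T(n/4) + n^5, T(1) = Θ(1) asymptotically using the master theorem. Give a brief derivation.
T(n) = Θ(n^5)

log_4 24 ≈ 2.292. f(n) = n^5 dominates n^(log_4 24) since 5 > 2.292, and the regularity condition a·f(n/b) = 24·(n/4)^5 = (24/1024)·n^5 ≤ c·f(n) holds with c = 24/1024 ≈ 0.0234 < 1. So this is Case 3: T(n) = Θ(f(n)) = Θ(n^5).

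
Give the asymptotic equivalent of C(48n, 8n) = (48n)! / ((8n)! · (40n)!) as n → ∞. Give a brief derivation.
C(48n, 8n) ~ (46656/3125)^(8n) · sqrt(3/(5π·8n))

Write N = 8n. Apply Stirling to each factorial:
  (6N)! ~ sqrt(2π·6N) · (6N/e)^(6N),
  N! ~ sqrt(2π N) · (N/e)^N,
  (5N)! ~ sqrt(2π·5N) · (5N/e)^(5N).
The exponential factors combine to (6N)^(6N) / (N^N · (5N)^(5N)) = 6^(6N)/5^(5N) = (6^6/5^5)^N = (46656/3125)^N.
The square-root prefactors combine to sqrt(2π·6N) / (sqrt(2π N)·sqrt(2π·5N)) = sqrt(6 / (2π·5·N)) = sqrt(3/(5π·8n)).
Substituting N = 8n: C(48n, 8n) ~ (46656/3125)^(8n) · sqrt(3/(5π·8n)).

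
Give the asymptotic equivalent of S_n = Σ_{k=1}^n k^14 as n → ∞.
S_n ~ n^15 / 15

By integral comparison (Euler-Maclaurin), Σ_{k=1}^n k^14 = ∫_0^n x^14 dx + O(n^14) = n^15/15 + O(n^14). (Equivalently, Faulhaber's formula gives the same leading term.)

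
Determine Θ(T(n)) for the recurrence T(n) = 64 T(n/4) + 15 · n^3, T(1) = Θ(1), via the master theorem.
T(n) = Θ(n^3 log n)

log_4 64 = 3, and f(n) = 15 · n^3 = Θ(n^(log_4 64)). This is Case 2 of the master theorem: T(n) = Θ(f(n) · log n) = Θ(n^3 log n).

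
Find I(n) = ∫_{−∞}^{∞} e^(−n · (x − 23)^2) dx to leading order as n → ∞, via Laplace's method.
I(n) = sqrt(π/n)

Here φ(x) = (x − 23)^2 has its unique minimum at x* = 23 with φ(x*) = 0 and φ''(x*) = 2. Laplace's method gives
  I(n) ~ e^(−n φ(x*)) · sqrt(2π / (n · φ''(x*))) = sqrt(2π / (2n)) = sqrt(π/n).
This is exact: substituting u = (x − 23)·sqrt(n) gives I(n) = (1/sqrt(n)) ∫_{−∞}^{∞} e^(−u^2) du = sqrt(π/n).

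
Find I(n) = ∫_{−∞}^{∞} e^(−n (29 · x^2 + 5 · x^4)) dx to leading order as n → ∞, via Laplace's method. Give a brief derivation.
I(n) ~ sqrt(π/(29n))

φ(x) = 29 · x^2 + 5 · x^4 has its unique global minimum at x* = 0 (since φ'(x) = 58x + 20x^3 = 0 only at x = 0 for real x with both coefficients positive, and φ → ∞ as |x| → ∞). At x* = 0, φ(0) = 0 and φ''(0) = 58. Laplace's method then gives
  I(n) ~ sqrt(2π / (n · φ''(0))) · e^(−n φ(0)) = sqrt(2π / (58n)) = sqrt(π/(29n)).
The 5 · x^4 term contributes only at subleading order (an O(1/n) relative correction).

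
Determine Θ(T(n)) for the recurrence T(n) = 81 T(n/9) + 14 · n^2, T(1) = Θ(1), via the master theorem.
T(n) = Θ(n^2 log n)

log_9 81 = 2, and f(n) = 14 · n^2 = Θ(n^(log_9 81)). This is Case 2 of the master theorem: T(n) = Θ(f(n) · log n) = Θ(n^2 log n).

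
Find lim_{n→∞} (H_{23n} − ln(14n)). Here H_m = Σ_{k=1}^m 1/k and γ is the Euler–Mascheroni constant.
lim = ln(23/14) + γ

By Euler-Maclaurin, H_m = ln m + γ + O(1/m). So
  H_{23n} − ln(14n) = ln(23n) + γ − ln(14n) + O(1/n)
                       = ln(23/14) + γ + O(1/n).
Hence the limit is ln(23/14) + γ.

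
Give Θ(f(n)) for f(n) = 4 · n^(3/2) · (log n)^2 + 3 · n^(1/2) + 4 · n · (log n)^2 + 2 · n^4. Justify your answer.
f(n) ∈ Θ(n^4)

Compare the terms by growth order. For large n, n^a · (log n)^b dominates n^a' · (log n)^b' iff a > a', or (a = a' and b > b'). Ranking the 4 terms shows the dominant one is 2 · n^4. Hence f(n) ∈ Θ(n^4).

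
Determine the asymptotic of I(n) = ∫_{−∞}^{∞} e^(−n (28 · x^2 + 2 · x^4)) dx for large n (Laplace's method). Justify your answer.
I(n) ~ sqrt(π/(28n))

φ(x) = 28 · x^2 + 2 · x^4 has its unique global minimum at x* = 0 (since φ'(x) = 56x + 8x^3 = 0 only at x = 0 for real x with both coefficients positive, and φ → ∞ as |x| → ∞). At x* = 0, φ(0) = 0 and φ''(0) = 56. Laplace's method then gives
  I(n) ~ sqrt(2π / (n · φ''(0))) · e^(−n φ(0)) = sqrt(2π / (56n)) = sqrt(π/(28n)).
The 2 · x^4 term contributes only at subleading order (an O(1/n) relative correction).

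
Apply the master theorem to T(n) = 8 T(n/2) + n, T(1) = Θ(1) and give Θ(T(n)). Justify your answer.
T(n) = Θ(n^3)

Master theorem: compare f(n) = n to n^(log_2 8) where log_2 8 = 3. Since 1 < log_2 8, we have f(n) = O(n^(log_2 8 − ε)) for some ε > 0 — Case 1. Hence T(n) = Θ(n^(log_2 8)) = Θ(n^3).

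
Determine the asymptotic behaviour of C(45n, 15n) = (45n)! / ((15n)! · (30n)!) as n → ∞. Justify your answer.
C(45n, 15n) ~ (27/4)^(15n) · sqrt(3/(4π·15n))

Write N = 15n. Apply Stirling to each factorial:
  (3N)! ~ sqrt(2π·3N) · (3N/e)^(3N),
  N! ~ sqrt(2π N) · (N/e)^N,
  (2N)! ~ sqrt(2π·2N) · (2N/e)^(2N).
The exponential factors combine to (3N)^(3N) / (N^N · (2N)^(2N)) = 3^(3N)/2^(2N) = (3^3/2^2)^N = (27/4)^N.
The square-root prefactors combine to sqrt(2π·3N) / (sqrt(2π N)·sqrt(2π·2N)) = sqrt(3 / (2π·2·N)) = sqrt(3/(4π·15n)).
Substituting N = 15n: C(45n, 15n) ~ (27/4)^(15n) · sqrt(3/(4π·15n)).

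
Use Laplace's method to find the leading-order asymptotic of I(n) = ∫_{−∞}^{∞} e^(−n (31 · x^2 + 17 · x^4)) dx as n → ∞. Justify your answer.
I(n) ~ sqrt(π/(31n))

φ(x) = 31 · x^2 + 17 · x^4 has its unique global minimum at x* = 0 (since φ'(x) = 62x + 68x^3 = 0 only at x = 0 for real x with both coefficients positive, and φ → ∞ as |x| → ∞). At x* = 0, φ(0) = 0 and φ''(0) = 62. Laplace's method then gives
  I(n) ~ sqrt(2π / (n · φ''(0))) · e^(−n φ(0)) = sqrt(2π / (62n)) = sqrt(π/(31n)).
The 17 · x^4 term contributes only at subleading order (an O(1/n) relative correction).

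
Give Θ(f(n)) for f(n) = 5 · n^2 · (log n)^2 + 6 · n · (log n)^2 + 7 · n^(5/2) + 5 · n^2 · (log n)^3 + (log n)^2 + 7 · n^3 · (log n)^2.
f(n) ∈ Θ(n^3 · (log n)^2)

Compare the terms by growth order. For large n, n^a · (log n)^b dominates n^a' · (log n)^b' iff a > a', or (a = a' and b > b'). Ranking the 6 terms shows the dominant one is 7 · n^3 · (log n)^2. Hence f(n) ∈ Θ(n^3 · (log n)^2).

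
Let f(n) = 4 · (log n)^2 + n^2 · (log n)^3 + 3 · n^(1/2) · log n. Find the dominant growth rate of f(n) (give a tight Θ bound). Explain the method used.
f(n) ∈ Θ(n^2 · (log n)^3)

Compare the terms by growth order. For large n, n^a · (log n)^b dominates n^a' · (log n)^b' iff a > a', or (a = a' and b > b'). Ranking the 3 terms shows the dominant one is n^2 · (log n)^3. Hence f(n) ∈ Θ(n^2 · (log n)^3).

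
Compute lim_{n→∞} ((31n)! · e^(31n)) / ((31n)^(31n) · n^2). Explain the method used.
lim = 0

Stirling: (31n)! ~ sqrt(2π·31n) · (31n/e)^(31n). Hence
  (31n)! · e^(31n) / (31n)^(31n) ~ sqrt(2π·31n).
Dividing by n^2: sqrt(2π·31n) / n^2 = sqrt(2π·31) · n^((1−4)/2), so the expression behaves like sqrt(2π·31) · n^((1−4)/2) → 0.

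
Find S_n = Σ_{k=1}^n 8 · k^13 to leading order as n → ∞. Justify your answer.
S_n ~ 4 · n^14 / 7

By integral comparison (Euler-Maclaurin), Σ_{k=1}^n 8 · k^13 = 8 · ∫_0^n x^13 dx + O(n^13) = 8 · n^14/14 = 4 · n^14 / 7 + O(n^13). (Equivalently, Faulhaber's formula gives the same leading term.)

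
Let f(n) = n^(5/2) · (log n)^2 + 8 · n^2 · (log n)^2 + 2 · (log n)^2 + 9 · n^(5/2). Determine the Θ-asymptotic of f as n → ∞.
f(n) ∈ Θ(n^(5/2) · (log n)^2)

Compare the terms by growth order. For large n, n^a · (log n)^b dominates n^a' · (log n)^b' iff a > a', or (a = a' and b > b'). Ranking the 4 terms shows the dominant one is n^(5/2) · (log n)^2. Hence f(n) ∈ Θ(n^(5/2) · (log n)^2).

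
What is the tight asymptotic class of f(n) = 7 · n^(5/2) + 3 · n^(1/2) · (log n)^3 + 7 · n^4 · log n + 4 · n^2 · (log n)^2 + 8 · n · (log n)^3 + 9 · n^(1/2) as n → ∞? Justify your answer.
f(n) ∈ Θ(n^4 · log n)

Compare the terms by growth order. For large n, n^a · (log n)^b dominates n^a' · (log n)^b' iff a > a', or (a = a' and b > b'). Ranking the 6 terms shows the dominant one is 7 · n^4 · log n. Hence f(n) ∈ Θ(n^4 · log n).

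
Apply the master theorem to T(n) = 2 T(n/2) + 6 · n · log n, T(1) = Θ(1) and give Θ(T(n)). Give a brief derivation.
T(n) = Θ(n · (log n)^2)

Here log_2 2 = 1 and f(n) = 6 · n · log n = Θ(n^(log_2 2) · (log n)^1). This is the extended Case 2 of the master theorem (f matches the critical exponent up to log factors), giving T(n) = Θ(n^(log_2 2) · (log n)^(1+1)) = Θ(n · (log n)^2).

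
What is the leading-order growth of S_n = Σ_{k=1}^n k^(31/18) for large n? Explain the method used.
S_n ~ (18/49) · n^(49/18)

Integral comparison: Σ_{k=1}^n k^(31/18) = ∫_0^n x^(31/18) dx + O(n^(31/18)). The integral is n^(1 + 31/18) / (1 + 31/18) = n^((31+18)/18) / ((31+18)/18) = (18/49) · n^(49/18).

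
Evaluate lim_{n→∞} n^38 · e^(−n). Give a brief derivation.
lim = 0

Exponentials with base > 1 dominate every fixed polynomial: for any fixed c, n^c / e^n → 0 as n → ∞ (e.g. by the ratio test, or since e^n grows faster than any power of n). Hence n^38 · e^(−n) = n^38 / e^n → 0.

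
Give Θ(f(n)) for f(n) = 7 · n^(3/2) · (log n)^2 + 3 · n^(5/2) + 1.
f(n) ∈ Θ(n^(5/2))

Compare the terms by growth order. For large n, n^a · (log n)^b dominates n^a' · (log n)^b' iff a > a', or (a = a' and b > b'). Ranking the 3 terms shows the dominant one is 3 · n^(5/2). Hence f(n) ∈ Θ(n^(5/2)).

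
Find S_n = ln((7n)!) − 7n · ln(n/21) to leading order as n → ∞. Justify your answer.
S_n ~ 7n · (ln 147 − 1) + O(ln n)

Stirling: ln((7n)!) = 7n ln(7n) − 7n + O(ln n).
  S_n = 7n ln(7n) − 7n − 7n ln(n/21) + O(ln n)
      = 7n ln(7n) − 7n ln n + 7n ln 21 − 7n + O(ln n)
      = 7n ln 7 + 7n ln 21 − 7n + O(ln n)
      = 7n (ln 147 − 1) + O(ln n).
Numerically ln(147) − 1 ≈ 3.9904.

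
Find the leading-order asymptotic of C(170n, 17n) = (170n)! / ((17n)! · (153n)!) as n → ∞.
C(170n, 17n) ~ (10000000000/387420489)^(17n) · sqrt(5/(9π·17n))

Write N = 17n. Apply Stirling to each factorial:
  (10N)! ~ sqrt(2π·10N) · (10N/e)^(10N),
  N! ~ sqrt(2π N) · (N/e)^N,
  (9N)! ~ sqrt(2π·9N) · (9N/e)^(9N).
The exponential factors combine to (10N)^(10N) / (N^N · (9N)^(9N)) = 10^(10N)/9^(9N) = (10^10/9^9)^N = (10000000000/387420489)^N.
The square-root prefactors combine to sqrt(2π·10N) / (sqrt(2π N)·sqrt(2π·9N)) = sqrt(10 / (2π·9·N)) = sqrt(5/(9π·17n)).
Substituting N = 17n: C(170n, 17n) ~ (10000000000/387420489)^(17n) · sqrt(5/(9π·17n)).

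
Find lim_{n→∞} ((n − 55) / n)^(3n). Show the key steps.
lim = e^(−165)

Rewrite as (1 − 55/n)^(3n). By the standard limit (1 + x/n)^n → e^x, we have (1 − 55/n)^n → e^(−55), and raising to the 3rd power gives e^(−165).
More precisely, ln[(1 − 55/n)^(3n)] = 3n · ln(1 − 55/n) = 3n · (-55/n + O(1/n^2)) = -165 + O(1/n) → -165.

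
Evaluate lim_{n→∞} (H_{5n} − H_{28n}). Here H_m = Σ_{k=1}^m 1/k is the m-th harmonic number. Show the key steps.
lim = ln(5/28)

Euler-Maclaurin gives H_m = ln m + γ + 1/(2m) + O(1/m^2). The γ and O(1/m) terms cancel in the difference:
  H_{5n} − H_{28n} = ln(5n) − ln(28n) + O(1/n) = ln(5/28) + O(1/n).
Hence the limit is ln(5/28).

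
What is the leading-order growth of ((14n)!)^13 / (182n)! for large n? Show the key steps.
((14n)!)^13/(182n)! ~ ((2π·14n)^(12/2) / sqrt(13)) · 13^(−13·14n)  →  0

Write N = 14n. Stirling: N! ~ sqrt(2π N)(N/e)^N and (13N)! ~ sqrt(2π·13N)·(13N/e)^(13N).
  (N!)^13/(13N)! ~ (2π N)^(13/2) (N/e)^(13N) / [sqrt(2π·13N) (13N/e)^(13N)]
     = (2π N)^(13/2) / sqrt(2π·13N) · (N/(13N))^(13N)
     = (2π N)^((13−1)/2) / sqrt(13) · 13^(−13N).
Since 13^13 > 1, the factor 13^(−13N) decays exponentially, so the ratio → 0. Substituting N = 14n gives the stated form.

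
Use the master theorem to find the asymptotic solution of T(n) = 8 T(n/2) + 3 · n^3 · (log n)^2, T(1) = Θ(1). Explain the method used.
T(n) = Θ(n^3 · (log n)^3)

Here log_2 8 = 3 and f(n) = 3 · n^3 · (log n)^2 = Θ(n^(log_2 8) · (log n)^2). This is the extended Case 2 of the master theorem (f matches the critical exponent up to log factors), giving T(n) = Θ(n^(log_2 8) · (log n)^(2+1)) = Θ(n^3 · (log n)^3).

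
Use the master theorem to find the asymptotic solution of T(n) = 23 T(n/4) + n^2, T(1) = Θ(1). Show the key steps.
T(n) = Θ(n^(log_4 23))

Master theorem: compare f(n) = n^2 to n^(log_4 23) where log_4 23 ≈ 2.262. Since 2 < log_4 23, we have f(n) = O(n^(log_4 23 − ε)) for some ε > 0 — Case 1. Hence T(n) = Θ(n^(log_4 23)).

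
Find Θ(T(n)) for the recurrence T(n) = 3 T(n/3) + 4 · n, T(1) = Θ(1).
T(n) = Θ(n log n)

log_3 3 = 1, and f(n) = 4 · n = Θ(n^(log_3 3)). This is Case 2 of the master theorem: T(n) = Θ(f(n) · log n) = Θ(n log n).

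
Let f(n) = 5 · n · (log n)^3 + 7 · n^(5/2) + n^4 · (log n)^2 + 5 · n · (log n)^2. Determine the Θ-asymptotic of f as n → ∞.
f(n) ∈ Θ(n^4 · (log n)^2)

Compare the terms by growth order. For large n, n^a · (log n)^b dominates n^a' · (log n)^b' iff a > a', or (a = a' and b > b'). Ranking the 4 terms shows the dominant one is n^4 · (log n)^2. Hence f(n) ∈ Θ(n^4 · (log n)^2).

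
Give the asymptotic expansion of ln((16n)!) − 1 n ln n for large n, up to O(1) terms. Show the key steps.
ln((16n)!) − 1 n ln n = 15 n ln n + 16(ln 16 − 1) n + (1/2) ln(2π·16n) + O(1/n)

Stirling: ln((16n)!) = 16n ln(16n) − 16n + (1/2) ln(2π·16n) + O(1/n).
Expand 16n ln(16n) = 16n (ln n + ln 16) = 16n ln n + 16n ln 16.
Subtract 1n ln n: leading term is (16 − 1) n ln n = 15 n ln n. The next term is 16n ln 16 − 16n = 16(ln 16 − 1) n. Then the (1/2) ln(2π·16n) correction.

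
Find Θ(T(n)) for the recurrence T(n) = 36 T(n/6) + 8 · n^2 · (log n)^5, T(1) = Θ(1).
T(n) = Θ(n^2 · (log n)^6)

Here log_6 36 = 2 and f(n) = 8 · n^2 · (log n)^5 = Θ(n^(log_6 36) · (log n)^5). This is the extended Case 2 of the master theorem (f matches the critical exponent up to log factors), giving T(n) = Θ(n^(log_6 36) · (log n)^(5+1)) = Θ(n^2 · (log n)^6).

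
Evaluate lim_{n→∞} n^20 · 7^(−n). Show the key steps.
lim = 0

Exponentials with base > 1 dominate every fixed polynomial: for any fixed c, n^c / 7^n → 0 as n → ∞ (e.g. by the ratio test, or by writing 7^n = e^(n ln 7) and noting e^(n ln 7) / n^c → ∞). Hence n^20 · 7^(−n) = n^20 / 7^n → 0.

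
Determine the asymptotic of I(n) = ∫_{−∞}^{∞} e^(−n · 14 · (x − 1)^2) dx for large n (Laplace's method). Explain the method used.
I(n) = sqrt(π/(14n))

Here φ(x) = 14 · (x − 1)^2 has its unique minimum at x* = 1 with φ(x*) = 0 and φ''(x*) = 28. Laplace's method gives
  I(n) ~ e^(−n φ(x*)) · sqrt(2π / (n · φ''(x*))) = sqrt(2π / (28n)) = sqrt(π/(14n)).
This is exact: substituting u = (x − 1)·sqrt(14n) gives I(n) = (1/sqrt(14n)) ∫_{−∞}^{∞} e^(−u^2) du = sqrt(π/(14n)).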